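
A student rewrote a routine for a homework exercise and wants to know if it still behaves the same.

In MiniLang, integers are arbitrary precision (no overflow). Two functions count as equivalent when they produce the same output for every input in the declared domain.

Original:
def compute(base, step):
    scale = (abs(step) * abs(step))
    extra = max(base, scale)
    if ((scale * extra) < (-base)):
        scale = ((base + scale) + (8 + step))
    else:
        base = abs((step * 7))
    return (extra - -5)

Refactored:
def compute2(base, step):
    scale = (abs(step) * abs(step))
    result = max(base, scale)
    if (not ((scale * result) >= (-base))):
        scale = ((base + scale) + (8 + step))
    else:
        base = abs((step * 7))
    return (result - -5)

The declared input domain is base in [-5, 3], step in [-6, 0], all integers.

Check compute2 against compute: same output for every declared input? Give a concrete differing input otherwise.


Equivalent — the differences include comparison usage differs, boolean connective usage differs, local variable names differ, yet no declared input distinguishes the two.
One worked example (base=-4, step=-3) — compute: scale := 9 | extra := 9 | ((scale * extra) < (-base)): false | base := 21 | result 14; compute2: scale := 9 | result := 9 | (not ((scale * result) >= (-base))): false | base := 21 | result 14; agreement on 14.
Sweeping the whole domain (63 inputs) finds no disagreement.
verdict: equivalent


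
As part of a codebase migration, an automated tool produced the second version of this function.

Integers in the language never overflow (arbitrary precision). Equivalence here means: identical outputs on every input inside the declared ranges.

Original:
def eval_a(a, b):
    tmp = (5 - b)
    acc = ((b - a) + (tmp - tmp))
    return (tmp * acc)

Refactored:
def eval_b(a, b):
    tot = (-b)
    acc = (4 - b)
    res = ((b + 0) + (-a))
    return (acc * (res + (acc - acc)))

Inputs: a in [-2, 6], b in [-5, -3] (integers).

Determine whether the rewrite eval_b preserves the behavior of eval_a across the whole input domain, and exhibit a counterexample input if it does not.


Try a=-2, b=-5.
eval_a: tmp becomes 10; next acc becomes -3; next final value -30
eval_b: tot becomes 5; next acc becomes 9; next res becomes -3; next final value -27
-30 against -27: the behavior changed.
verdict: not equivalent; witness: a=-2, b=-5


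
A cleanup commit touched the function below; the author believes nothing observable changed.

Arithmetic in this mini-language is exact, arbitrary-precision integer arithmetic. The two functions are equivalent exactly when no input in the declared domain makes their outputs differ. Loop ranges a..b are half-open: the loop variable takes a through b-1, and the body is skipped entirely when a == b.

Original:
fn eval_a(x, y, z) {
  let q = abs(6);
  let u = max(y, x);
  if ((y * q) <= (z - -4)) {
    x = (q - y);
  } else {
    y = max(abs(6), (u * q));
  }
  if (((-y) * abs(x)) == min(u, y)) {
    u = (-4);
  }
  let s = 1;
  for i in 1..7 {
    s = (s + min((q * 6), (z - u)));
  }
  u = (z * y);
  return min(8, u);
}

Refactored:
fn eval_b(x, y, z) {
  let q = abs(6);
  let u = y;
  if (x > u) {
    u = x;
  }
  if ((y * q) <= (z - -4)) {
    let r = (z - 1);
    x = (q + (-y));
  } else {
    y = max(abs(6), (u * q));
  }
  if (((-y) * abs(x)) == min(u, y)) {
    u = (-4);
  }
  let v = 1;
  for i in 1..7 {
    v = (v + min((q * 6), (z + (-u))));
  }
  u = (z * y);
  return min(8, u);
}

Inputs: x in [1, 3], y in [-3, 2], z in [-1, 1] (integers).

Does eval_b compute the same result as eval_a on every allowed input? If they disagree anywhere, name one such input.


Behavior is preserved: although arithmetic usage differs, comparison usage differs, branching structure differs, min/max/abs usage differs, local variable names differ, statement counts differ, constant usage differs, the outputs never diverge.
One worked example (x=1, y=0, z=-1) — eval_a: q := 6 | u := 1 | ((y * q) <= (z - -4)): true | x := 6 | (((-y) * abs(x)) == min(u, y)): true | u := -4 | s := 1 | iter i=1: | s := 4 | iter i=2: | s := 7 | iter i=3: | s := 10 | iter i=4: | s := 13 | iter i=5: | s := 16 | iter i=6: | s := 19 | u := 0 | result 0; eval_b: q := 6 | u := 0 | (x > u): true | u := 1 | ((y * q) <= (z - -4)): true | r := -2 | x := 6 | (((-y) * abs(x)) == min(u, y)): true | u := -4 | v := 1 | iter i=1: | v := 4 | iter i=2: | v := 7 | iter i=3: | v := 10 | iter i=4: | v := 13 | iter i=5: | v := 16 | iter i=6: | v := 19 | u := 0 | result 0; agreement on 0.
Across all 54 domain points the two functions coincide.
verdict: equivalent


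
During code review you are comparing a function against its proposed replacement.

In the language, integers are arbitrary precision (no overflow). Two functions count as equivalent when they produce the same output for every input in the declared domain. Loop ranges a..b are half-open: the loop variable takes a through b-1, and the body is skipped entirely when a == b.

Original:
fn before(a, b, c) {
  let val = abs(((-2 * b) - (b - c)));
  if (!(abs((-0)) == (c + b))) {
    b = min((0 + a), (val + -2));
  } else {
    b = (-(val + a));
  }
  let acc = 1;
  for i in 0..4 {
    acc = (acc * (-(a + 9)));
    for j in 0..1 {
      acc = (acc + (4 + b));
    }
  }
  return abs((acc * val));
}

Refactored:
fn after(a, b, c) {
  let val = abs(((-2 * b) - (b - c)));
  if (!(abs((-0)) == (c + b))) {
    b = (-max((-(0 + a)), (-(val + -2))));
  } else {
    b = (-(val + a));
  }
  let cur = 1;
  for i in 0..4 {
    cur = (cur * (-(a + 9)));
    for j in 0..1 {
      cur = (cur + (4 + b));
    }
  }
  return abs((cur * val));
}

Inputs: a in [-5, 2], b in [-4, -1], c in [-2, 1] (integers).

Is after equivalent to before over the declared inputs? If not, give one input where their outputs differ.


The two are interchangeable: local variable names differ; also min/max/abs usage differs, and every declared input agrees.
As a probe, take a=2, b=-4, c=-1: before runs val := 11 | (!(abs((-0)) == (c + b))): true | b := 2 | acc := 1 | iter i=0: | acc := -11 | iter j=0: | acc := -5 | iter i=1: | acc := 55 | iter j=0: | acc := 61 | iter i=2: | acc := -671 | iter j=0: | acc := -665 | iter i=3: | acc := 7315 | iter j=0: | acc := 7321 | result 80531; after runs val := 11 | (!(abs((-0)) == (c + b))): true | b := 2 | cur := 1 | iter i=0: | cur := -11 | iter j=0: | cur := -5 | iter i=1: | cur := 55 | iter j=0: | cur := 61 | iter i=2: | cur := -671 | iter j=0: | cur := -665 | iter i=3: | cur := 7315 | iter j=0: | cur := 7321 | result 80531; both end at 80531.
Checked all 128 inputs in the declared domain: the outputs agree on every one.
verdict: equivalent


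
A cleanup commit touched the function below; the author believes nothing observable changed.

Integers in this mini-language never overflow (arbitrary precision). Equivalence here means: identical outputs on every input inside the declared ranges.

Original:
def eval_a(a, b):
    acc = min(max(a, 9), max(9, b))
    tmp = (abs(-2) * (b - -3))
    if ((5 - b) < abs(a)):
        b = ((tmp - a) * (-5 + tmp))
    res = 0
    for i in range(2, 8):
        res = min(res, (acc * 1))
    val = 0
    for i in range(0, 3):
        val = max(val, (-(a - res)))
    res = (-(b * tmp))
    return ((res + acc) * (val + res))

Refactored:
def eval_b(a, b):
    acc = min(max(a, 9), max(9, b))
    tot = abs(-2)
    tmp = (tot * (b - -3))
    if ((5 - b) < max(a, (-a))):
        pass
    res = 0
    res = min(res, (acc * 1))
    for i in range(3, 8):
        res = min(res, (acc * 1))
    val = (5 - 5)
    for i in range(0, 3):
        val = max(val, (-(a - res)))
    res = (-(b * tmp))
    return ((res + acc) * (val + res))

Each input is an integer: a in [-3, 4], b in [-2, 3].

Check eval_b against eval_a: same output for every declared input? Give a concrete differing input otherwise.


Not equivalent: a=-3, b=3 separates them (1572507 vs 891).
eval_a: acc = 9; tmp = 12; ((5 - b) < abs(a)) -> true; b = 105; res = 0; [i=2]; res = 0; [i=3]; res = 0; [i=4]; res = 0; [i=5]; res = 0; [i=6]; res = 0; [i=7]; res = 0; val = 0; [i=0]; val = 3; [i=1]; val = 3; [i=2]; val = 3; res = -1260; return 1572507
eval_b: acc = 9; tot = 2; tmp = 12; ((5 - b) < max(a, (-a))) -> true; res = 0; res = 0; [i=3]; res = 0; [i=4]; res = 0; [i=5]; res = 0; [i=6]; res = 0; [i=7]; res = 0; val = 0; [i=0]; val = 3; [i=1]; val = 3; [i=2]; val = 3; res = -36; return 891
verdict: not equivalent; witness: a=-3, b=3


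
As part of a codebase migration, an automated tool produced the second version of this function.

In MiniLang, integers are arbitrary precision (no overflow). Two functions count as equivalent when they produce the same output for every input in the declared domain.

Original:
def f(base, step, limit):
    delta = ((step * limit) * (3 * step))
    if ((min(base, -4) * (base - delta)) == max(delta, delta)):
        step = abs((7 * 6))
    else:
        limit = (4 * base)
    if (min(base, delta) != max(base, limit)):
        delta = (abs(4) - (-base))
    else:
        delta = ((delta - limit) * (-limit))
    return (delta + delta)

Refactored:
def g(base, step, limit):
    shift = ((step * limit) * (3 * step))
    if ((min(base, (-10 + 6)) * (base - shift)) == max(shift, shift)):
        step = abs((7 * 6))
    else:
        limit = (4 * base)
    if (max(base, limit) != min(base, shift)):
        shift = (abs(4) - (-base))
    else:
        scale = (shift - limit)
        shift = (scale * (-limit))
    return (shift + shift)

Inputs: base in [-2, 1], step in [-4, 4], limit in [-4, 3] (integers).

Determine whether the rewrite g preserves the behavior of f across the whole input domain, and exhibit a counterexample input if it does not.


Changes here: arithmetic usage differs; and constant usage differs; and statement counts differ; and local variable names differ; the full 288-point sweep finds no disagreement.
verdict: equivalent


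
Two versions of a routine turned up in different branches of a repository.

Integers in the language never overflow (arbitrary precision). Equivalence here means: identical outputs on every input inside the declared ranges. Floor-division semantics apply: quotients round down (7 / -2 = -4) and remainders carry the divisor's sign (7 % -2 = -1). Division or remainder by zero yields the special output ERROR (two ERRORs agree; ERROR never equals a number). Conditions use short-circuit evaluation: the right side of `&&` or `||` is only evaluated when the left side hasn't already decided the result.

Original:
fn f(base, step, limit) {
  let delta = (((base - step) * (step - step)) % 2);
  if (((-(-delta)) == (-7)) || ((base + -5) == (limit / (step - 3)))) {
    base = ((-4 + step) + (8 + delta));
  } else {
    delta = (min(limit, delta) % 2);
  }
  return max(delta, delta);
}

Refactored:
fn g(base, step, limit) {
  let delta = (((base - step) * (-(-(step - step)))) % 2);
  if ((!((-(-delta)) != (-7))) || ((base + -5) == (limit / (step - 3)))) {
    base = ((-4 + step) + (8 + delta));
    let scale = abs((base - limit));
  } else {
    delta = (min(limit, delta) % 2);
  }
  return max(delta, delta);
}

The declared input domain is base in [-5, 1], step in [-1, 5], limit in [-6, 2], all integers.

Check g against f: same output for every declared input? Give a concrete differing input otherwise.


Reading the diff, among the changes: arithmetic usage differs; also local variable names differ; also min/max/abs usage differs; also statement counts differ; also comparison usage differs; also boolean connective usage differs.
Spot check at base=1, step=2, limit=-4 — f: delta := 0 | (((-(-delta)) == (-7)) || ((base + -5) == (limit / (step - 3)))): false | delta := 0 | result 0. g: delta := 0 | ((!((-(-delta)) != (-7))) || ((base + -5) == (limit / (step - 3)))): false | delta := 0 | result 0. Both give 0.
An exhaustive pass over the 441 declared inputs shows identical outputs.
verdict: equivalent


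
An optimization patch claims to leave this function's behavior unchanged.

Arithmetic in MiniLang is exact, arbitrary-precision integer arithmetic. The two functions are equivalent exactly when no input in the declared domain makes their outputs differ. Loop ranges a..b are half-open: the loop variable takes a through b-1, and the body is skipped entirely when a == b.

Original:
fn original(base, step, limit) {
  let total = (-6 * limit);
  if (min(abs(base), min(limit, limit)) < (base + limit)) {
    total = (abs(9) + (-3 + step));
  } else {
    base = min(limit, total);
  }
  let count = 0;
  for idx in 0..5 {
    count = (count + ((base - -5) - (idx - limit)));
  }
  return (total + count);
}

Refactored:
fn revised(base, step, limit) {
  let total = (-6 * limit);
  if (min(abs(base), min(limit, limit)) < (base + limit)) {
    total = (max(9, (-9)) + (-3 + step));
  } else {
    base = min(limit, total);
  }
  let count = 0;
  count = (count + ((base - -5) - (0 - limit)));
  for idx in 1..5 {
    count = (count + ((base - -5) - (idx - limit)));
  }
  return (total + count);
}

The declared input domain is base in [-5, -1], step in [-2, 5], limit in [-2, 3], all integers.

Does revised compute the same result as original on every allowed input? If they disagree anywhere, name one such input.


Equivalent — the differences include min/max/abs usage differs; and statement counts differ; and loop structure differs; and arithmetic usage differs; and constant usage differs, yet no declared input distinguishes the two.
One worked example (base=-1, step=4, limit=1) — original: total = -6; (min(abs(base), min(limit, limit)) < (base + limit)) -> false; base = -6; count = 0; [idx=0]; count = 0; [idx=1]; count = -1; [idx=2]; count = -3; [idx=3]; count = -6; [idx=4]; count = -10; return -16; revised: total = -6; (min(abs(base), min(limit, limit)) < (base + limit)) -> false; base = -6; count = 0; count = 0; [idx=1]; count = -1; [idx=2]; count = -3; [idx=3]; count = -6; [idx=4]; count = -10; return -16; agreement on -16.
Every one of the 240 inputs gives matching results.
verdict: equivalent


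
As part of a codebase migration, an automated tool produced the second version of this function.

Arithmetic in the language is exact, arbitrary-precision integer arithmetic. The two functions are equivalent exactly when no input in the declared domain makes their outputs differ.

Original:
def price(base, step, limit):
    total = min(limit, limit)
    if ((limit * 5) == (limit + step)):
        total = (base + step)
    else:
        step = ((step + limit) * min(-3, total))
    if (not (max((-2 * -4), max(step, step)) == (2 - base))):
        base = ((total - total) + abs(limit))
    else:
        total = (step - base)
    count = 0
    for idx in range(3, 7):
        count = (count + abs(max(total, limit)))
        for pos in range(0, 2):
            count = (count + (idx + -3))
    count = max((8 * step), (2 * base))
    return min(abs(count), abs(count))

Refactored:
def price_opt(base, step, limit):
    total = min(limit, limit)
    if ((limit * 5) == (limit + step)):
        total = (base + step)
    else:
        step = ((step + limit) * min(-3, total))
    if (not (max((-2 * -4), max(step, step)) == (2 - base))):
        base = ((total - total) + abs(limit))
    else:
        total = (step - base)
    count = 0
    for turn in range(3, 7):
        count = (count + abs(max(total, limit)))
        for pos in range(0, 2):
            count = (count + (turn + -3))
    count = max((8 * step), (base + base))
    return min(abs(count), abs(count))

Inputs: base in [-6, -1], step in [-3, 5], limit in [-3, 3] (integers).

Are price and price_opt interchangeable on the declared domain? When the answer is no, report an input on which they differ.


Differences: local variable names differ, and arithmetic usage differs, and constant usage differs — yet all 378 inputs agree.
verdict: equivalent


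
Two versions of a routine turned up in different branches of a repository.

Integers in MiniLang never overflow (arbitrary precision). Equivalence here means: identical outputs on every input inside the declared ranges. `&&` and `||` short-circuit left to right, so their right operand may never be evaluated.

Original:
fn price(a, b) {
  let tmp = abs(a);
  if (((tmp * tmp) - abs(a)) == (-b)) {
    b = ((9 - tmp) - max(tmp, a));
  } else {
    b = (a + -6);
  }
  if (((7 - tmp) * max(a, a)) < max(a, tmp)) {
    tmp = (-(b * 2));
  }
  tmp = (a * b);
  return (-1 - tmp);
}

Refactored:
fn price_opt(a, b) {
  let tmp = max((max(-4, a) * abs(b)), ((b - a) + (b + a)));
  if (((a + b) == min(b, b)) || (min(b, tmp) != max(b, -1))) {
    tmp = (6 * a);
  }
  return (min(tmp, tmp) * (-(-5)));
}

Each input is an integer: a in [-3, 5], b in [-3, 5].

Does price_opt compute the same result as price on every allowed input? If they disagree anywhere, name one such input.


Input a=-3, b=-3: -28 from price versus -90 from price_opt.
verdict: not equivalent; witness: a=-3, b=-3


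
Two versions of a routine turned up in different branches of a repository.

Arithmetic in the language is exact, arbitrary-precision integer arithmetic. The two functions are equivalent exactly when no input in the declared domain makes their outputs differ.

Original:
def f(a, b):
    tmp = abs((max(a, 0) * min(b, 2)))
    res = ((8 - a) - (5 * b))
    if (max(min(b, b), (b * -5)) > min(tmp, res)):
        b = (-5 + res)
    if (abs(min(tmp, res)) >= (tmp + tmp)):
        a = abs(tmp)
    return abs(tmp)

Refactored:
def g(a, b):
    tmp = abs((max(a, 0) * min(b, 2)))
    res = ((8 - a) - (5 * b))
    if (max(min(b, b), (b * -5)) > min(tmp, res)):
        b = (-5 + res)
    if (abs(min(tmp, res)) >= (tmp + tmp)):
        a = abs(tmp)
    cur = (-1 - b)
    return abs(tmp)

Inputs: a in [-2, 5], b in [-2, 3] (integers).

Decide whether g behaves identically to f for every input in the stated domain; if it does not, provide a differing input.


Behavior is preserved: although arithmetic usage differs, and local variable names differ, and constant usage differs, and statement counts differ, the outputs never diverge.
One worked example (a=3, b=2) — f: tmp = 6; res = -5; (max(min(b, b), (b * -5)) > min(tmp, res)) -> true; b = -10; (abs(min(tmp, res)) >= (tmp + tmp)) -> false; return 6; g: tmp = 6; res = -5; (max(min(b, b), (b * -5)) > min(tmp, res)) -> true; b = -10; (abs(min(tmp, res)) >= (tmp + tmp)) -> false; cur = 9; return 6; agreement on 6.
Checked all 48 inputs in the declared domain: the outputs agree on every one.
verdict: equivalent


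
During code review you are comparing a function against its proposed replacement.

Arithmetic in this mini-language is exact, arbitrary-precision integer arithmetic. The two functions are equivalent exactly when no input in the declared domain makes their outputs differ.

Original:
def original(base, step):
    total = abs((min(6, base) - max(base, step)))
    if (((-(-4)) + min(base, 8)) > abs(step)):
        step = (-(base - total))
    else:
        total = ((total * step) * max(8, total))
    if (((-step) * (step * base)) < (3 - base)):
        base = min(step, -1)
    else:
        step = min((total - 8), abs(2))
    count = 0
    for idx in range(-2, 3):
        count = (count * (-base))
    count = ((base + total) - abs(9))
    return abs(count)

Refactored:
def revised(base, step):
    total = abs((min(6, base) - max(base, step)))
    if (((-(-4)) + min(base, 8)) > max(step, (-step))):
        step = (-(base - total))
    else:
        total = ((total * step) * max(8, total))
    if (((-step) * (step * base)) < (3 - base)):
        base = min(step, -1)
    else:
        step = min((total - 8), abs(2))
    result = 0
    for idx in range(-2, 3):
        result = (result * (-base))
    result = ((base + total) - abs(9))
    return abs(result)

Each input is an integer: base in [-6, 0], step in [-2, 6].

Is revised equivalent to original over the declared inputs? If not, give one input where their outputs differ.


Side by side, the visible changes include: min/max/abs usage differs, and local variable names differ.
Spot check at base=-4, step=-1 — original: total becomes 3; next (((-(-4)) + min(base, 8)) > abs(step)) evaluates to false; next total becomes -24; next (((-step) * (step * base)) < (3 - base)) evaluates to true; next base becomes -1; next count becomes 0; next at idx=-2:; next count becomes 0; next at idx=-1:; next count becomes 0; next at idx=0:; next count becomes 0; next at idx=1:; next count becomes 0; next at idx=2:; next count becomes 0; next count becomes -34; next final value 34. revised: total becomes 3; next (((-(-4)) + min(base, 8)) > max(step, (-step))) evaluates to false; next total becomes -24; next (((-step) * (step * base)) < (3 - base)) evaluates to true; next base becomes -1; next result becomes 0; next at idx=-2:; next result becomes 0; next at idx=-1:; next result becomes 0; next at idx=0:; next result becomes 0; next at idx=1:; next result becomes 0; next at idx=2:; next result becomes 0; next result becomes -34; next final value 34. Both give 34.
Sweeping the whole domain (63 inputs) finds no disagreement.
verdict: equivalent


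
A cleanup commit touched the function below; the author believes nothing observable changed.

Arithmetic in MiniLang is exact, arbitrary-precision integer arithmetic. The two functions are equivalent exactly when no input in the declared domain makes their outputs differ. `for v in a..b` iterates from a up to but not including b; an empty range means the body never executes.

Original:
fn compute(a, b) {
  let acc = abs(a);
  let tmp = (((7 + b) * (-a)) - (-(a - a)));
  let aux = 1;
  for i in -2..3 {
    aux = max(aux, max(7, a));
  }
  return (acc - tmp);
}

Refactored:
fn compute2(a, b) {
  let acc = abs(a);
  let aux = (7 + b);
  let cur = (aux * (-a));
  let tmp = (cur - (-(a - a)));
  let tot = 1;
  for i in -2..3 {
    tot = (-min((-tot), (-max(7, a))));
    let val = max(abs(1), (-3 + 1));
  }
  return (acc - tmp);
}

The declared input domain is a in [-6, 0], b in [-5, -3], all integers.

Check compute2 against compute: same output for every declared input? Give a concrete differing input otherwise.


The two are interchangeable: constant usage differs, and arithmetic usage differs, and min/max/abs usage differs, and statement counts differ, and local variable names differ, and every declared input agrees.
As a probe, take a=-2, b=-5: compute runs acc=2, then tmp=4, then aux=1, then (i=-2), then aux=7, then (i=-1), then aux=7, then (i=0), then aux=7, then (i=1), then aux=7, then (i=2), then aux=7, then returns -2; compute2 runs acc=2, then aux=2, then cur=4, then tmp=4, then tot=1, then (i=-2), then tot=7, then val=1, then (i=-1), then tot=7, then val=1, then (i=0), then tot=7, then val=1, then (i=1), then tot=7, then val=1, then (i=2), then tot=7, then val=1, then returns -2; both end at -2.
An exhaustive pass over the 21 declared inputs shows identical outputs.
verdict: equivalent


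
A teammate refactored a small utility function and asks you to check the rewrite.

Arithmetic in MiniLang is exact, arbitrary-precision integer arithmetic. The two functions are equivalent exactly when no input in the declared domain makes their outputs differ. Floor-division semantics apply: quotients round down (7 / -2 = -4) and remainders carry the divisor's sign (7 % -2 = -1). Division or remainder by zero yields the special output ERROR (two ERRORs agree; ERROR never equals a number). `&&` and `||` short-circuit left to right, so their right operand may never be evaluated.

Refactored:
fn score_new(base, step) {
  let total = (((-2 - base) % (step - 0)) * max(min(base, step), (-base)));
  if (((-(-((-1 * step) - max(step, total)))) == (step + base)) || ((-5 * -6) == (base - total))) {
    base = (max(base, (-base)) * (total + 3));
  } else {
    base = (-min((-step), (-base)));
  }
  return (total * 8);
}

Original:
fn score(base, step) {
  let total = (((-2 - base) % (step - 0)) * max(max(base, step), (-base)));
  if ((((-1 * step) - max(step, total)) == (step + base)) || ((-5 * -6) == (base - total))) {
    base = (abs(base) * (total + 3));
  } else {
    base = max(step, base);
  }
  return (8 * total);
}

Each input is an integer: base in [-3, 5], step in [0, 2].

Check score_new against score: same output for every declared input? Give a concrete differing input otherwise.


Evaluate both at base=-1, step=2.
score: total := 2 | ((((-1 * step) - max(step, total)) == (step + base)) || ((-5 * -6) == (base - total))): false | base := 2 | result 16
score_new: total := 1 | (((-(-((-1 * step) - max(step, total)))) == (step + base)) || ((-5 * -6) == (base - total))): false | base := 2 | result 8
16 != 8, so the rewrite changes behavior.
verdict: not equivalent; witness: base=-1, step=2


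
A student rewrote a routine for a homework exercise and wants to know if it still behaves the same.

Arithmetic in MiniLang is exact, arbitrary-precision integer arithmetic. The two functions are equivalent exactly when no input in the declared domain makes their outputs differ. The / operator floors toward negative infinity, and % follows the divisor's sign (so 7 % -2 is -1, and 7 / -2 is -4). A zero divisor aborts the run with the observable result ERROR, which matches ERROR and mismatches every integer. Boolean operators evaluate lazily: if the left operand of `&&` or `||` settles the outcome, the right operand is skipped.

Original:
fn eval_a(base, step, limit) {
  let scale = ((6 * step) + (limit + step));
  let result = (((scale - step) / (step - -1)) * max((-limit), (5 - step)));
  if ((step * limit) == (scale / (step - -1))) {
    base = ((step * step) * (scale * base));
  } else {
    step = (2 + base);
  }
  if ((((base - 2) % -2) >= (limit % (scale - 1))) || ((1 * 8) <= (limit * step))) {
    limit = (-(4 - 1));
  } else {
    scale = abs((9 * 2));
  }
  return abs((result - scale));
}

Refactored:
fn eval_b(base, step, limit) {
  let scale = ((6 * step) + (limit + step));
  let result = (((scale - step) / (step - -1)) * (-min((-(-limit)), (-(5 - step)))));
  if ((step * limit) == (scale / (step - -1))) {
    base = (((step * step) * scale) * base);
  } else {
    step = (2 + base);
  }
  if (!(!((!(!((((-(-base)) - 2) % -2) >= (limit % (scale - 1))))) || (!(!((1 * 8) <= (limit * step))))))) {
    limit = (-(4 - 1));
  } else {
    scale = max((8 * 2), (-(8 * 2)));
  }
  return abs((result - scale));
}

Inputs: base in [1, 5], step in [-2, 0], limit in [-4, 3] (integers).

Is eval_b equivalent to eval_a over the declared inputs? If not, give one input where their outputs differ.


There is a counterexample at base=1, step=-2, limit=0: 66 on one side, 68 on the other.
eval_a: scale := -14 | result := 84 | ((step * limit) == (scale / (step - -1))): false | step := 3 | ((((base - 2) % -2) >= (limit % (scale - 1))) || ((1 * 8) <= (limit * step))): false | scale := 18 | result 66
eval_b: scale := -14 | result := 84 | ((step * limit) == (scale / (step - -1))): false | step := 3 | (!(!((!(!((((-(-base)) - 2) % -2) >= (limit % (scale - 1))))) || (!(!((1 * 8) <= (limit * step))))))): false | scale := 16 | result 68
verdict: not equivalent; witness: base=1, step=-2, limit=0


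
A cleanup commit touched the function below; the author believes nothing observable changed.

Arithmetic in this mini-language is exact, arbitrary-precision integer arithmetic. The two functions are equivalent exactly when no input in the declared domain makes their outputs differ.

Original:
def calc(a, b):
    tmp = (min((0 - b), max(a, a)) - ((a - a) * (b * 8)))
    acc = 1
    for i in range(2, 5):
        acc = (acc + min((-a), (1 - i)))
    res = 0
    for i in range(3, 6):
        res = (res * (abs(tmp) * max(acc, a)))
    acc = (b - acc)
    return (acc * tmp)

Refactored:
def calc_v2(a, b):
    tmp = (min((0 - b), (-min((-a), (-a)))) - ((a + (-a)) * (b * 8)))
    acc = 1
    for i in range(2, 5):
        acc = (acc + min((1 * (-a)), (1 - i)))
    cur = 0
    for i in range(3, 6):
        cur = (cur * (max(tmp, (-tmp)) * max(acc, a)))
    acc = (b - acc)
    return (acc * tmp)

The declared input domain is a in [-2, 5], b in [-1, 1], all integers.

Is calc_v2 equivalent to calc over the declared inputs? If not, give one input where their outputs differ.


This is a faithful refactor — constant usage differs; min/max/abs usage differs; local variable names differ; arithmetic usage differs, but the computed results match everywhere.
Spot check at a=-1, b=1 — calc: tmp becomes -1; next acc becomes 1; next at i=2:; next acc becomes 0; next at i=3:; next acc becomes -2; next at i=4:; next acc becomes -5; next res becomes 0; next at i=3:; next res becomes 0; next at i=4:; next res becomes 0; next at i=5:; next res becomes 0; next acc becomes 6; next final value -6. calc_v2: tmp becomes -1; next acc becomes 1; next at i=2:; next acc becomes 0; next at i=3:; next acc becomes -2; next at i=4:; next acc becomes -5; next cur becomes 0; next at i=3:; next cur becomes 0; next at i=4:; next cur becomes 0; next at i=5:; next cur becomes 0; next acc becomes 6; next final value -6. Both give -6.
An exhaustive pass over the 24 declared inputs shows identical outputs.
verdict: equivalent


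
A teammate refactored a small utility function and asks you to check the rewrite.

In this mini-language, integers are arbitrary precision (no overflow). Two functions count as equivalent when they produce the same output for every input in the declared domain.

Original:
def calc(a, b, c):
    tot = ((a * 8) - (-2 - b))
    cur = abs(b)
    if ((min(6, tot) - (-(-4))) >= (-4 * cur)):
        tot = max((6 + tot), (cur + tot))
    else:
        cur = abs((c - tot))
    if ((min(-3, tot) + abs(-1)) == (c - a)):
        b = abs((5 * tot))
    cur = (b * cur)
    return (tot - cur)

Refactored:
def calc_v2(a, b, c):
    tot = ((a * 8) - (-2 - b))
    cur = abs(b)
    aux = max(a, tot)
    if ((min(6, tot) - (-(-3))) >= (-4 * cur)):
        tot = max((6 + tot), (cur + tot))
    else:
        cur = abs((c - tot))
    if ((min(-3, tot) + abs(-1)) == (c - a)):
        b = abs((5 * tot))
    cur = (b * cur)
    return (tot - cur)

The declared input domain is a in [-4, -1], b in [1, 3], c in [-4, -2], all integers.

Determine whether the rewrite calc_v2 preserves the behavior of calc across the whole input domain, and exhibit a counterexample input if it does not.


The one real change (`-4` became `-3`) has no effect anywhere in the declared ranges.
Spot check at a=-4, b=2, c=-3 — calc: tot=-28, then cur=2, then ((min(6, tot) - (-(-4))) >= (-4 * cur)) is false, then cur=25, then ((min(-3, tot) + abs(-1)) == (c - a)) is false, then cur=50, then returns -78. calc_v2: tot=-28, then cur=2, then aux=-4, then ((min(6, tot) - (-(-3))) >= (-4 * cur)) is false, then cur=25, then ((min(-3, tot) + abs(-1)) == (c - a)) is false, then cur=50, then returns -78. Both give -78.
Sweeping the whole domain (36 inputs) finds no disagreement.
verdict: equivalent


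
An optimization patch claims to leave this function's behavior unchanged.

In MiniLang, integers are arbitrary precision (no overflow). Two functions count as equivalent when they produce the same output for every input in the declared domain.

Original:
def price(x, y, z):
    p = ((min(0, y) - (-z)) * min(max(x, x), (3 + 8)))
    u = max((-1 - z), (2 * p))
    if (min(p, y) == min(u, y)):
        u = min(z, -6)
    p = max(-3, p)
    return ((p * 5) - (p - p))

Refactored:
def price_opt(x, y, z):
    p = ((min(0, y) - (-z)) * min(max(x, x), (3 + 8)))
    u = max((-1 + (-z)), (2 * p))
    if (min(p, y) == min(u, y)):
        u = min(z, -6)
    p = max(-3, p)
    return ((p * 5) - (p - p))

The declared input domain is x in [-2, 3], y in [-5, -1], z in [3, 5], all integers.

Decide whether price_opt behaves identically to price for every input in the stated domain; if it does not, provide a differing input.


Reading the diff, among the changes: arithmetic usage differs.
As a probe, take x=2, y=-2, z=3: price runs p=2, then u=4, then (min(p, y) == min(u, y)) is true, then u=-6, then p=2, then returns 10; price_opt runs p=2, then u=4, then (min(p, y) == min(u, y)) is true, then u=-6, then p=2, then returns 10; both end at 10.
An exhaustive pass over the 90 declared inputs shows identical outputs.
verdict: equivalent


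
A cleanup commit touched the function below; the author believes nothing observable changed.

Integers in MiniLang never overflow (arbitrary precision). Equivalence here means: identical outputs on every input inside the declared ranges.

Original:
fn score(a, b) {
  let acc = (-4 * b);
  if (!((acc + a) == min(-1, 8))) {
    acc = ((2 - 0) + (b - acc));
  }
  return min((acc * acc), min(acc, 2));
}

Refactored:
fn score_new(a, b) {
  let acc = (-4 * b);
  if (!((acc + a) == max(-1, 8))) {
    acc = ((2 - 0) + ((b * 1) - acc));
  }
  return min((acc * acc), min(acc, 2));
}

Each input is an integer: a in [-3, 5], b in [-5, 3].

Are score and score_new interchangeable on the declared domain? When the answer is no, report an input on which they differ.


Evaluate both at a=-1, b=0.
score: acc=0, then (!((acc + a) == min(-1, 8))) is false, then returns 0
score_new: acc=0, then (!((acc + a) == max(-1, 8))) is true, then acc=2, then returns 2
0 against 2: the behavior changed.
verdict: not equivalent; witness: a=-1, b=0


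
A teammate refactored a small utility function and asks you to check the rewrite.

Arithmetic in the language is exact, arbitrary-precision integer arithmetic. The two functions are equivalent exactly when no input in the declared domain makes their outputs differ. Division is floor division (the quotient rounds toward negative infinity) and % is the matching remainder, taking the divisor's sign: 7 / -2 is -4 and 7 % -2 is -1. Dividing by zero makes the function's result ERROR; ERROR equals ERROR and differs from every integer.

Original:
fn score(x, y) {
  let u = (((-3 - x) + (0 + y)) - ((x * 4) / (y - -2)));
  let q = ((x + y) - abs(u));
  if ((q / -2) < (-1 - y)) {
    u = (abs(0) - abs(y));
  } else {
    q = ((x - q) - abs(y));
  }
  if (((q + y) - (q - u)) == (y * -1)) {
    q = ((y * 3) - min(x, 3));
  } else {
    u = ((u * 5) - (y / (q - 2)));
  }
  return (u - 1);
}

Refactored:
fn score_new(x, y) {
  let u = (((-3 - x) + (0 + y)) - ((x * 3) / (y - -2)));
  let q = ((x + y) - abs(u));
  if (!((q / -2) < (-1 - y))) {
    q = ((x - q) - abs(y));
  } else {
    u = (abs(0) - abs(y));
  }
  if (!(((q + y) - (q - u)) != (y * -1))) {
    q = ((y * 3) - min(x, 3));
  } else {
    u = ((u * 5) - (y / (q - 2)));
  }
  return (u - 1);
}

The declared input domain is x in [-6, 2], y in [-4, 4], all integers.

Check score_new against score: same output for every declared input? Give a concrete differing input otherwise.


Run the pair on x=-6, y=-4.
score: u = -13; q = -23; ((q / -2) < (-1 - y)) -> false; q = 13; (((q + y) - (q - u)) == (y * -1)) -> false; u = -64; return -65
score_new: u = -10; q = -20; (!((q / -2) < (-1 - y))) -> true; q = 10; (!(((q + y) - (q - u)) != (y * -1))) -> false; u = -49; return -50
-65 != -50, so the rewrite changes behavior.
verdict: not equivalent; witness: x=-6, y=-4


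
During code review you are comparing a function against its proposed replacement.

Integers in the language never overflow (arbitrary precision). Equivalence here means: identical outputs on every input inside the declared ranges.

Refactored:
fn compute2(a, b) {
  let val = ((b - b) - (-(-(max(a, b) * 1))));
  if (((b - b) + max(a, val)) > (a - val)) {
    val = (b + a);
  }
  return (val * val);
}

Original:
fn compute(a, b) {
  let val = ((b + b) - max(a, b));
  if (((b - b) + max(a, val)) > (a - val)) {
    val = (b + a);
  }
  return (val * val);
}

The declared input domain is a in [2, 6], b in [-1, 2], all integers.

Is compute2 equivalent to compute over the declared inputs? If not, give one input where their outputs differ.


On input a=2, b=-1, compute returns 16 while compute2 returns 4.
verdict: not equivalent; witness: a=2, b=-1


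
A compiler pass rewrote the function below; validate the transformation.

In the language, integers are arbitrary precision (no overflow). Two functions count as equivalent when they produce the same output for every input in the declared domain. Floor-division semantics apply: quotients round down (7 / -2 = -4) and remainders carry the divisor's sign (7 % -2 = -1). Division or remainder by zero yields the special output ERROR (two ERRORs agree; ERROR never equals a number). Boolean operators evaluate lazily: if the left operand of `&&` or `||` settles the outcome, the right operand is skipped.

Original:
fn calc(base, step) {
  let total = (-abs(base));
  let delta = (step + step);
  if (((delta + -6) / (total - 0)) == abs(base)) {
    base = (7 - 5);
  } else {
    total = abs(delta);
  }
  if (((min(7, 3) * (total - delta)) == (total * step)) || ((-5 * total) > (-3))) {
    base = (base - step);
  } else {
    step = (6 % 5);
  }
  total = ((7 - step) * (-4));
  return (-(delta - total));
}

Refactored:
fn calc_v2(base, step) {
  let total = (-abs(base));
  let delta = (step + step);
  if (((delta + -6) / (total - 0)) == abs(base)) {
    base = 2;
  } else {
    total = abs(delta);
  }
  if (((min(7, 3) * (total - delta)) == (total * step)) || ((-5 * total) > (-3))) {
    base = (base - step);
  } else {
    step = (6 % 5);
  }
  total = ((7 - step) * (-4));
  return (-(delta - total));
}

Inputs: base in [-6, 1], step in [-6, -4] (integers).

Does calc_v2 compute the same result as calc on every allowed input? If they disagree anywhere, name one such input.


Reading the diff, among the changes: constant usage differs, plus arithmetic usage differs.
Tracing base=-6, step=-4: calc: total=-6, then delta=-8, then (((delta + -6) / (total - 0)) == abs(base)) is false, then total=8, then (((min(7, 3) * (total - delta)) == (total * step)) || ((-5 * total) > (-3))) is false, then step=1, then total=-24, then returns -16 | calc_v2: total=-6, then delta=-8, then (((delta + -6) / (total - 0)) == abs(base)) is false, then total=8, then (((min(7, 3) * (total - delta)) == (total * step)) || ((-5 * total) > (-3))) is false, then step=1, then total=-24, then returns -16 — matching result -16.
Every one of the 24 inputs gives matching results.
verdict: equivalent


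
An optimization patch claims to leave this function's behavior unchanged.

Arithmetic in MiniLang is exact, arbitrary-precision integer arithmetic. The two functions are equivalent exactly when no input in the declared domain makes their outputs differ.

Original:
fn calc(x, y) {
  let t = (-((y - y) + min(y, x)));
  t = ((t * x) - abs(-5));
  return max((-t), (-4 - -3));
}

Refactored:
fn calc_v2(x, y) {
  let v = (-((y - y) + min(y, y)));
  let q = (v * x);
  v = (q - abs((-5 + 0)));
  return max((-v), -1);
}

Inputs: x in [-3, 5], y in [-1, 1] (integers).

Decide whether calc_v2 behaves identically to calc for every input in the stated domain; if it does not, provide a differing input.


Evaluate both at x=-3, y=-1.
calc: t becomes 3; next t becomes -14; next final value 14
calc_v2: v becomes 1; next q becomes -3; next v becomes -8; next final value 8
14 vs 8 — the two versions disagree here.
verdict: not equivalent; witness: x=-3, y=-1


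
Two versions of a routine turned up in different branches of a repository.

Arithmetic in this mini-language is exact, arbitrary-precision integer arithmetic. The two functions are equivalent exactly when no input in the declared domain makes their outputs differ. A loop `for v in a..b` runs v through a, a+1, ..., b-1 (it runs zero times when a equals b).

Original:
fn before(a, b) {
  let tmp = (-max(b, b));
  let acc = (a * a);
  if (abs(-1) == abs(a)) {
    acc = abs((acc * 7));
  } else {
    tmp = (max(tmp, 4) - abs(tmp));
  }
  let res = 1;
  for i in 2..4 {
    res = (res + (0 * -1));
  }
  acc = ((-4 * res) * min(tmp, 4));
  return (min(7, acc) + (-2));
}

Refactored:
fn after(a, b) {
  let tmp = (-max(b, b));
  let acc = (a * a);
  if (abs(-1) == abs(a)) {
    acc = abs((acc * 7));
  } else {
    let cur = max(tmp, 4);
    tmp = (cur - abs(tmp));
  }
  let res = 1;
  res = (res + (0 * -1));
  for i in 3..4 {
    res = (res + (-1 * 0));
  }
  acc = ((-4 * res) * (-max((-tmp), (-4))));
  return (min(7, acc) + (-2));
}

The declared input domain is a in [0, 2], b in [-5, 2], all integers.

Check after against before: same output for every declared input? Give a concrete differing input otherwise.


Changes here: statement counts differ, plus min/max/abs usage differs, plus arithmetic usage differs, plus local variable names differ, plus loop structure differs, plus constant usage differs; the full 24-point sweep finds no disagreement.
verdict: equivalent
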